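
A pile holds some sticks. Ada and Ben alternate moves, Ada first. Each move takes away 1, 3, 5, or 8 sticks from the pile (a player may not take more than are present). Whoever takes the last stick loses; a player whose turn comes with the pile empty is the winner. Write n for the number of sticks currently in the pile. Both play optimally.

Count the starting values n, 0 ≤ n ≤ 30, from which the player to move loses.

Label each position W (a win for the player to move) or L (a loss). A position with no legal move is W; any other position is W exactly when some move reaches an L, and L when every move reaches a W.
n=0: no move; the opponent has just taken the last stick and therefore loses → W
n=1: only reaches 0(W), which is W → L
n=2: reaches L-position 1 → W
n=3: only reaches 2(W), 0(W), all W → L
n=4: reaches L-position 3 → W
n=5: only reaches 4(W), 2(W), 0(W), all W → L
n=6: reaches L-position 5 → W
n=7: only reaches 6(W), 4(W), 2(W), all W → L
n=8: reaches L-position 7 → W
n=9: reaches L-position 1 → W
n=10: reaches L-position 7 → W
n=11: reaches L-position 3 → W
n=12: reaches L-position 7 → W
n=13: reaches L-position 5 → W
n=14: only reaches 13(W), 11(W), 9(W), 6(W), all W → L
n=15: reaches L-position 14 → W
n=16: only reaches 15(W), 13(W), 11(W), 8(W), all W → L
n=17: reaches L-position 16 → W
n=18: only reaches 17(W), 15(W), 13(W), 10(W), all W → L
n=19: reaches L-position 18 → W
n=20: only reaches 19(W), 17(W), 15(W), 12(W), all W → L
n=21: reaches L-position 20 → W
n=22: reaches L-position 14 → W
n=23: reaches L-position 20 → W
n=24: reaches L-position 16 → W
n=25: reaches L-position 20 → W
n=26: reaches L-position 18 → W
n=27: only reaches 26(W), 24(W), 22(W), 19(W), all W → L
n=28: reaches L-position 27 → W
n=29: only reaches 28(W), 26(W), 24(W), 21(W), all W → L
n=30: reaches L-position 29 → W
L entries with 0 ≤ n ≤ 30: n = 1, 3, 5, 7, 14, 16, 18, 20, 27, 29; that makes 10.

10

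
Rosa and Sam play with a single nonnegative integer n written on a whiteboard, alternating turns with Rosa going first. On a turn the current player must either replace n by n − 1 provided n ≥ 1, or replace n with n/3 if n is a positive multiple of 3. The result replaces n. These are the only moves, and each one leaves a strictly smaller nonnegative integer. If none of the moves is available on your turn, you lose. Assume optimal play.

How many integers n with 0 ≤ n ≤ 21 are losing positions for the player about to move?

10

Use the standard recursion: the mover loses at a terminal position; elsewhere, the mover wins exactly when some move hands the opponent an L position.
n=0: no move → L
n=1: W (go to 0, an L position)
n=2: L (sole option 1(W) is W)
n=3: W (go to 2, an L position)
n=4: L (sole option 3(W) is W)
n=5: W (go to 4, an L position)
n=6: W (go to 2, an L position)
n=7: L (sole option 6(W) is W)
n=8: W (go to 7, an L position)
n=9: L (options 3(W), 8(W) are all W)
n=10: W (go to 9, an L position)
n=11: L (sole option 10(W) is W)
n=12: W (go to 4, an L position)
n=13: L (sole option 12(W) is W)
n=14: W (go to 13, an L position)
n=15: L (options 5(W), 14(W) are all W)
n=16: W (go to 15, an L position)
n=17: L (sole option 16(W) is W)
n=18: W (go to 17, an L position)
n=19: L (sole option 18(W) is W)
n=20: W (go to 19, an L position)
n=21: W (go to 7, an L position)
L entries with 0 ≤ n ≤ 21: n = 0, 2, 4, 7, 9, 11, 13, 15, 17, 19; that makes 10.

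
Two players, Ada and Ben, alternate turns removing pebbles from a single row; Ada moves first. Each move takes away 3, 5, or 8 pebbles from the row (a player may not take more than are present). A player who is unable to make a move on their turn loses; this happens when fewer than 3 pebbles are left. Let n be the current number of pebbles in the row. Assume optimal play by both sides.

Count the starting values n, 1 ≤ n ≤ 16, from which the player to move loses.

Use the standard recursion: the mover loses at a terminal position; elsewhere, the mover wins exactly when some move hands the opponent an L position.
n=0: no move → L
n=1: no move → L
n=2: no move → L
n=3: can move to 0, which is L ⇒ W
n=4: can move to 1, which is L ⇒ W
n=5: can move to 2, which is L ⇒ W
n=6: can move to 1, which is L ⇒ W
n=7: can move to 2, which is L ⇒ W
n=8: can move to 0, which is L ⇒ W
n=9: can move to 1, which is L ⇒ W
n=10: can move to 2, which is L ⇒ W
n=11: moves to 8(W), 6(W), 3(W); every one is W ⇒ L
n=12: moves to 9(W), 7(W), 4(W); every one is W ⇒ L
n=13: moves to 10(W), 8(W), 5(W); every one is W ⇒ L
n=14: can move to 11, which is L ⇒ W
n=15: can move to 12, which is L ⇒ W
n=16: can move to 13, which is L ⇒ W
L entries with 1 ≤ n ≤ 16 (n=0 is outside the asked range and is not counted): n = 1, 2, 11, 12, 13; that makes 5.

5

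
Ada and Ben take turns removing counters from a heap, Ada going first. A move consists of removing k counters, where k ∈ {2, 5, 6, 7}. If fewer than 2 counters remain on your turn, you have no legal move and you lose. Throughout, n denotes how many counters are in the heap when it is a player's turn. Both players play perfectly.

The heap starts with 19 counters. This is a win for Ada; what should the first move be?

Label each position W (a win for the player to move) or L (a loss). A position with no legal move is L; any other position is W exactly when some move reaches an L, and L when every move reaches a W.
n=0: no move → L
n=1: no move → L
n=2: →0(L), so W
n=3: →1(L), so W
n=4: →2(W) only, which is W, so L
n=5: →0(L), so W
n=6: →4(L), so W
n=7: →1(L), so W
n=8: →1(L), so W
n=9: →4(L), so W
n=10: →4(L), so W
n=11: →4(L), so W
n=12: →10(W), 7(W), 6(W), 5(W) — all W, so L
n=13: →11(W), 8(W), 7(W), 6(W) — all W, so L
n=14: →12(L), so W
n=15: →13(L), so W
n=16: →14(W), 11(W), 10(W), 9(W) — all W, so L
n=17: →12(L), so W
n=18: →16(L), so W
n=19: →13(L), so W
From 19, the L positions reachable in one move are: 13, 12. Any move reaching one of these is winning.

Remove 6, leaving 13.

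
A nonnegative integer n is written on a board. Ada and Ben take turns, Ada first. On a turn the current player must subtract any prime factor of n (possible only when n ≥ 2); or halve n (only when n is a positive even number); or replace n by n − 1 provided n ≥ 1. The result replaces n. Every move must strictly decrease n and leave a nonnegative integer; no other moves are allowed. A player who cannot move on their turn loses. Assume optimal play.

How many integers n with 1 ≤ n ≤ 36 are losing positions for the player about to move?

7

Label each position W (a win for the player to move) or L (a loss). A position with no legal move is L; any other position is W exactly when some move reaches an L, and L when every move reaches a W.
n=0: no move → L
n=1: can move to 0, which is L ⇒ W
n=2: can move to 0, which is L ⇒ W
n=3: can move to 0, which is L ⇒ W
n=4: moves to 2(W), 3(W); every one is W ⇒ L
n=5: can move to 0, which is L ⇒ W
n=6: can move to 4, which is L ⇒ W
n=7: can move to 0, which is L ⇒ W
n=8: can move to 4, which is L ⇒ W
n=9: moves to 6(W), 8(W); every one is W ⇒ L
n=10: can move to 9, which is L ⇒ W
n=11: can move to 0, which is L ⇒ W
n=12: can move to 9, which is L ⇒ W
n=13: can move to 0, which is L ⇒ W
n=14: moves to 7(W), 12(W), 13(W); every one is W ⇒ L
n=15: can move to 14, which is L ⇒ W
n=16: can move to 14, which is L ⇒ W
n=17: can move to 0, which is L ⇒ W
n=18: can move to 9, which is L ⇒ W
n=19: can move to 0, which is L ⇒ W
n=20: moves to 10(W), 15(W), 18(W), 19(W); every one is W ⇒ L
n=21: can move to 14, which is L ⇒ W
n=22: can move to 20, which is L ⇒ W
n=23: can move to 0, which is L ⇒ W
n=24: moves to 12(W), 21(W), 22(W), 23(W); every one is W ⇒ L
n=25: can move to 20, which is L ⇒ W
n=26: can move to 24, which is L ⇒ W
n=27: can move to 24, which is L ⇒ W
n=28: can move to 14, which is L ⇒ W
n=29: can move to 0, which is L ⇒ W
n=30: moves to 15(W), 25(W), 27(W), 28(W), 29(W); every one is W ⇒ L
n=31: can move to 0, which is L ⇒ W
n=32: can move to 30, which is L ⇒ W
n=33: can move to 30, which is L ⇒ W
n=34: moves to 17(W), 32(W), 33(W); every one is W ⇒ L
n=35: can move to 30, which is L ⇒ W
n=36: can move to 34, which is L ⇒ W
L entries with 1 ≤ n ≤ 36 (n=0 is outside the asked range and is not counted): n = 4, 9, 14, 20, 24, 30, 34; that makes 7.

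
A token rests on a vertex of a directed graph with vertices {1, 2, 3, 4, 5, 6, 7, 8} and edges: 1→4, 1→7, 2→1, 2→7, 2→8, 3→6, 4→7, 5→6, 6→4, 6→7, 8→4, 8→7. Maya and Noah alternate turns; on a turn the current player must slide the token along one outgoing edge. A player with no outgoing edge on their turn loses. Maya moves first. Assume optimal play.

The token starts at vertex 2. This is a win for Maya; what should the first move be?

Move to 7.

Positions with no move are L. A position that does have a move is losing for the player to move precisely when every available move leads to a winning position for the opponent. Fill in the labels:
Every edge goes from a vertex to one that appears earlier in the order 7, 4, 1, 6, 5, 8, 2, 3, so processing vertices in that order labels each vertex after all of its successors.
7: no outgoing edge → L
4: →7(L), so W
1: →7(L), so W
6: →7(L), so W
5: →6(W) only, which is W, so L
8: →7(L), so W
2: →7(L), so W
3: →6(W) only, which is W, so L
From 2, the L positions reachable in one move are: 7.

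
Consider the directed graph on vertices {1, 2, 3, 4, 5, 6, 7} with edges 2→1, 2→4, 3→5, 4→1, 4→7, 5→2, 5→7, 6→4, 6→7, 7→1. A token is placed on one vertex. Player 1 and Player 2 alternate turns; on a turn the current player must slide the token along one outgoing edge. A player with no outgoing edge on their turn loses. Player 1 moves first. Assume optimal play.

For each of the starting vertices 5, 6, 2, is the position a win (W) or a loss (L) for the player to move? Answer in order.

5: L, 6: L, 2: W

Use the standard recursion: the mover loses at a terminal position; elsewhere, the mover wins exactly when some move hands the opponent an L position.
Every edge goes from a vertex to one that appears earlier in the order 1, 7, 4, 2, 5, 6, 3, so processing vertices in that order labels each vertex after all of its successors.
1: no outgoing edge → L
7: reaches L-position 1 → W
4: reaches L-position 1 → W
2: reaches L-position 1 → W
5: only reaches 2(W), 7(W), all W → L
6: only reaches 4(W), 7(W), all W → L
3: reaches L-position 5 → W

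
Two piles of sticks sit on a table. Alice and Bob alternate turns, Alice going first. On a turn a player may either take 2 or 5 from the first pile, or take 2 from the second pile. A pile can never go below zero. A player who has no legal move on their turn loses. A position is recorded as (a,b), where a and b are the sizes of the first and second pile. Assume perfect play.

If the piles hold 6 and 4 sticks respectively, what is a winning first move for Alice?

Move to (4,4).

Positions with no move are L. A position that does have a move is losing for the player to move precisely when every available move leads to a winning position for the opponent. Fill in the labels:
No move ever increases a pile, so every position that can arise here has a ≤ 6 and b ≤ 4; it is enough to label the cells with 0 ≤ a ≤ 6 and 0 ≤ b ≤ 4.
Every move lowers a or b (never raises either), so fill the grid row by row in increasing a, and left to right within a row: each cell's successors are then already labelled.
      b=0  b=1  b=2  b=3  b=4
a=0:    L    L    W    W    L
a=1:    L    L    W    W    L
a=2:    W    W    L    L    W
a=3:    W    W    L    L    W
a=4:    L    L    W    W    L
a=5:    W    W    W    W    W
a=6:    W    W    L    L    W
Cells with no legal move (terminal, hence L): (0,0), (0,1), (1,0), (1,1).
The remaining L cells, each justified by listing all of its moves:
(0,4): the only move is to (0,2)(W), a W ⇒ L
(1,4): the only move is to (1,2)(W), a W ⇒ L
(2,2): moves to (0,2)(W), (2,0)(W); every one is W ⇒ L
(2,3): moves to (0,3)(W), (2,1)(W); every one is W ⇒ L
(3,2): moves to (1,2)(W), (3,0)(W); every one is W ⇒ L
(3,3): moves to (1,3)(W), (3,1)(W); every one is W ⇒ L
(4,0): the only move is to (2,0)(W), a W ⇒ L
(4,1): the only move is to (2,1)(W), a W ⇒ L
(4,4): moves to (2,4)(W), (4,2)(W); every one is W ⇒ L
(6,2): moves to (4,2)(W), (1,2)(W), (6,0)(W); every one is W ⇒ L
(6,3): moves to (4,3)(W), (1,3)(W), (6,1)(W); every one is W ⇒ L
Every other cell has at least one move into one of the L cells above, so it is W.
From (6,4), the L positions reachable in one move are: (4,4), (1,4), (6,2). Any move reaching one of these is winning.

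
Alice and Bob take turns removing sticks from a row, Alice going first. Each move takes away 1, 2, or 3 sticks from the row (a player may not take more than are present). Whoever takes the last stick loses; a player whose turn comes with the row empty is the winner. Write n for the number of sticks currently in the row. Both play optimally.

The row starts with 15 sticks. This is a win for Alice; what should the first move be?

Compute win/loss labels from the base case upward. A position with no move is W. Any other position is W if it can reach an L in one move, else L.
n=0: no move; the opponent has just taken the last stick and therefore loses → W
n=1: only reaches 0(W), which is W → L
n=2: reaches L-position 1 → W
n=3: reaches L-position 1 → W
n=4: reaches L-position 1 → W
n=5: only reaches 4(W), 3(W), 2(W), all W → L
n=6: reaches L-position 5 → W
n=7: reaches L-position 5 → W
n=8: reaches L-position 5 → W
n=9: only reaches 8(W), 7(W), 6(W), all W → L
n=10: reaches L-position 9 → W
n=11: reaches L-position 9 → W
n=12: reaches L-position 9 → W
n=13: only reaches 12(W), 11(W), 10(W), all W → L
n=14: reaches L-position 13 → W
n=15: reaches L-position 13 → W
From 15, the L positions reachable in one move are: 13.

Remove 2, leaving 13.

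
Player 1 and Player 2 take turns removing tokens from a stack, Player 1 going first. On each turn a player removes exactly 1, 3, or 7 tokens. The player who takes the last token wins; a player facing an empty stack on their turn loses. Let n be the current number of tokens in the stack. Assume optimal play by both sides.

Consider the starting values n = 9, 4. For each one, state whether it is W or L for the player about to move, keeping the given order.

9: W, 4: L

Positions with no move are L. A position that does have a move is losing for the player to move precisely when every available move leads to a winning position for the opponent. Fill in the labels:
n=0: no move → L
n=1: W (go to 0, an L position)
n=2: L (sole option 1(W) is W)
n=3: W (go to 2, an L position)
n=4: L (options 3(W), 1(W) are all W)
n=5: W (go to 4, an L position)
n=6: L (options 5(W), 3(W) are all W)
n=7: W (go to 6, an L position)
n=8: L (options 7(W), 5(W), 1(W) are all W)
n=9: W (go to 8, an L position)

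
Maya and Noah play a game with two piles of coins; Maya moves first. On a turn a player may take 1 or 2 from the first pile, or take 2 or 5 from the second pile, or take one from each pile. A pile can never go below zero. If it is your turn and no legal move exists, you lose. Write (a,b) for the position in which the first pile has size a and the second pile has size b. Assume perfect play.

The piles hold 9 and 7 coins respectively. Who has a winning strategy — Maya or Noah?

Noah wins.

Compute win/loss labels from the base case upward. A position with no move is L. Any other position is W if it can reach an L in one move, else L.
No move ever increases a pile, so every position that can arise here has a ≤ 9 and b ≤ 7; it is enough to label the cells with 0 ≤ a ≤ 9 and 0 ≤ b ≤ 7.
Every move lowers a or b (never raises either), so fill the grid row by row in increasing a, and left to right within a row: each cell's successors are then already labelled.
      b=0  b=1  b=2  b=3  b=4  b=5  b=6  b=7
a=0:    L    L    W    W    L    W    W    L
a=1:    W    W    W    L    W    W    L    W
a=2:    W    W    L    W    W    L    W    W
a=3:    L    L    W    W    L    W    W    L
a=4:    W    W    W    L    W    W    L    W
a=5:    W    W    L    W    W    L    W    W
a=6:    L    L    W    W    L    W    W    L
a=7:    W    W    W    L    W    W    L    W
a=8:    W    W    L    W    W    L    W    W
a=9:    L    L    W    W    L    W    W    L
Cells with no legal move (terminal, hence L): (0,0), (0,1).
The remaining L cells, each justified by listing all of its moves:
(0,4): only reaches (0,2)(W), which is W → L
(0,7): only reaches (0,5)(W), (0,2)(W), all W → L
(1,3): only reaches (0,3)(W), (1,1)(W), (0,2)(W), all W → L
(1,6): only reaches (0,6)(W), (1,4)(W), (1,1)(W), (0,5)(W), all W → L
(2,2): only reaches (1,2)(W), (0,2)(W), (2,0)(W), (1,1)(W), all W → L
(2,5): only reaches (1,5)(W), (0,5)(W), (2,3)(W), (2,0)(W), (1,4)(W), all W → L
(3,0): only reaches (2,0)(W), (1,0)(W), all W → L
(3,1): only reaches (2,1)(W), (1,1)(W), (2,0)(W), all W → L
(3,4): only reaches (2,4)(W), (1,4)(W), (3,2)(W), (2,3)(W), all W → L
(3,7): only reaches (2,7)(W), (1,7)(W), (3,5)(W), (3,2)(W), (2,6)(W), all W → L
(4,3): only reaches (3,3)(W), (2,3)(W), (4,1)(W), (3,2)(W), all W → L
(4,6): only reaches (3,6)(W), (2,6)(W), (4,4)(W), (4,1)(W), (3,5)(W), all W → L
(5,2): only reaches (4,2)(W), (3,2)(W), (5,0)(W), (4,1)(W), all W → L
(5,5): only reaches (4,5)(W), (3,5)(W), (5,3)(W), (5,0)(W), (4,4)(W), all W → L
(6,0): only reaches (5,0)(W), (4,0)(W), all W → L
(6,1): only reaches (5,1)(W), (4,1)(W), (5,0)(W), all W → L
(6,4): only reaches (5,4)(W), (4,4)(W), (6,2)(W), (5,3)(W), all W → L
(6,7): only reaches (5,7)(W), (4,7)(W), (6,5)(W), (6,2)(W), (5,6)(W), all W → L
(7,3): only reaches (6,3)(W), (5,3)(W), (7,1)(W), (6,2)(W), all W → L
(7,6): only reaches (6,6)(W), (5,6)(W), (7,4)(W), (7,1)(W), (6,5)(W), all W → L
(8,2): only reaches (7,2)(W), (6,2)(W), (8,0)(W), (7,1)(W), all W → L
(8,5): only reaches (7,5)(W), (6,5)(W), (8,3)(W), (8,0)(W), (7,4)(W), all W → L
(9,0): only reaches (8,0)(W), (7,0)(W), all W → L
(9,1): only reaches (8,1)(W), (7,1)(W), (8,0)(W), all W → L
(9,4): only reaches (8,4)(W), (7,4)(W), (9,2)(W), (8,3)(W), all W → L
(9,7): only reaches (8,7)(W), (7,7)(W), (9,5)(W), (9,2)(W), (8,6)(W), all W → L
Every other cell has at least one move into one of the L cells above, so it is W.
The starting position (9,7) is L: whatever Maya does, the opponent receives a W position.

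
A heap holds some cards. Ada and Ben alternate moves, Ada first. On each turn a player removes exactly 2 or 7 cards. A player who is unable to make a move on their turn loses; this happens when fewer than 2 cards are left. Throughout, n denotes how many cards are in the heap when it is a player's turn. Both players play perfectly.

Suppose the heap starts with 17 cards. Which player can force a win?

Ada wins.

Use the standard recursion: the mover loses at a terminal position; elsewhere, the mover wins exactly when some move hands the opponent an L position.
n=0: no move → L
n=1: no move → L
n=2: →0(L), so W
n=3: →1(L), so W
n=4: →2(W) only, which is W, so L
n=5: →3(W) only, which is W, so L
n=6: →4(L), so W
n=7: →5(L), so W
n=8: →1(L), so W
n=9: →7(W), 2(W) — all W, so L
n=10: →8(W), 3(W) — all W, so L
n=11: →9(L), so W
n=12: →10(L), so W
n=13: →11(W), 6(W) — all W, so L
n=14: →12(W), 7(W) — all W, so L
n=15: →13(L), so W
n=16: →14(L), so W
n=17: →10(L), so W
From 17 Ada can remove 7, leaving 10, reaching an L position.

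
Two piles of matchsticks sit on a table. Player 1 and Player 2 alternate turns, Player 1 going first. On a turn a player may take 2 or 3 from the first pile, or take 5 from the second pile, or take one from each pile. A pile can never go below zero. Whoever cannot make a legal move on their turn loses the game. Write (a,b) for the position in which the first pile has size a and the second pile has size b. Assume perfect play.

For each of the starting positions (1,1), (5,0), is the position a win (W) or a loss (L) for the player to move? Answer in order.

Classify positions by backward induction: terminal positions (no move available) are L. From any other position, the mover wins iff some move reaches an L.
No move ever increases a pile, so every position that can arise here has a ≤ 5 and b ≤ 1; it is enough to label the cells with 0 ≤ a ≤ 5 and 0 ≤ b ≤ 1.
Every move lowers a or b (never raises either), so fill the grid row by row in increasing a, and left to right within a row: each cell's successors are then already labelled.
      b=0  b=1
a=0:    L    L
a=1:    L    W
a=2:    W    W
a=3:    W    W
a=4:    W    L
a=5:    L    L
Cells with no legal move (terminal, hence L): (0,0), (0,1), (1,0).
The remaining L cells, each justified by listing all of its moves:
(4,1): moves to (2,1)(W), (1,1)(W), (3,0)(W); every one is W ⇒ L
(5,0): moves to (3,0)(W), (2,0)(W); every one is W ⇒ L
(5,1): moves to (3,1)(W), (2,1)(W), (4,0)(W); every one is W ⇒ L
Every other cell has at least one move into one of the L cells above, so it is W.
(1,1): the move to (0,0) reaches an L cell, so W
(5,0): one of the L cells justified above, so L

(1,1): W, (5,0): L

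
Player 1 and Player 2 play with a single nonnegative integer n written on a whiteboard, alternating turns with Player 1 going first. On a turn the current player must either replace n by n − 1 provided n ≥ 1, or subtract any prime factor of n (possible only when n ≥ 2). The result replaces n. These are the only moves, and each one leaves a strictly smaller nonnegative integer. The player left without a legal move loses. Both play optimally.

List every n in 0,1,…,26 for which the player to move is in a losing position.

Work bottom-up. With no move the player to move loses. Otherwise the position is W if at least one move leads to an L position for the opponent, and L if every move leads to a W.
n=0: no move → L
n=1: W (go to 0, an L position)
n=2: W (go to 0, an L position)
n=3: W (go to 0, an L position)
n=4: L (options 2(W), 3(W) are all W)
n=5: W (go to 0, an L position)
n=6: W (go to 4, an L position)
n=7: W (go to 0, an L position)
n=8: L (options 6(W), 7(W) are all W)
n=9: W (go to 8, an L position)
n=10: W (go to 8, an L position)
n=11: W (go to 0, an L position)
n=12: L (options 9(W), 10(W), 11(W) are all W)
n=13: W (go to 0, an L position)
n=14: W (go to 12, an L position)
n=15: W (go to 12, an L position)
n=16: L (options 14(W), 15(W) are all W)
n=17: W (go to 0, an L position)
n=18: W (go to 16, an L position)
n=19: W (go to 0, an L position)
n=20: L (options 15(W), 18(W), 19(W) are all W)
n=21: W (go to 20, an L position)
n=22: W (go to 20, an L position)
n=23: W (go to 0, an L position)
n=24: L (options 21(W), 22(W), 23(W) are all W)
n=25: W (go to 20, an L position)
n=26: W (go to 24, an L position)
Reading off the rows marked L gives the requested list; there are 7 such values of n.

0, 4, 8, 12, 16, 20, 24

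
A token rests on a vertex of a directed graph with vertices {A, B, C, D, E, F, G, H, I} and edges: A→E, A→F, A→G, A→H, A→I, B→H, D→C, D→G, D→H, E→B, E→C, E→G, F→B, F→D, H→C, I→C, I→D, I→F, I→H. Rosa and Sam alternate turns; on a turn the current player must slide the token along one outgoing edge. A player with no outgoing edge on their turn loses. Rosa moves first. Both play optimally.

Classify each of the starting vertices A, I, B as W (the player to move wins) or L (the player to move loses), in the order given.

Work bottom-up. With no move the player to move loses. Otherwise the position is W if at least one move leads to an L position for the opponent, and L if every move leads to a W.
Every edge goes from a vertex to one that appears earlier in the order C, G, H, D, B, F, E, I, A, so processing vertices in that order labels each vertex after all of its successors.
C: no outgoing edge → L
G: no outgoing edge → L
H: can move to C, which is L ⇒ W
D: can move to G, which is L ⇒ W
B: the only move is to H(W), a W ⇒ L
F: can move to B, which is L ⇒ W
E: can move to B, which is L ⇒ W
I: can move to C, which is L ⇒ W
A: can move to G, which is L ⇒ W

A: W, I: W, B: L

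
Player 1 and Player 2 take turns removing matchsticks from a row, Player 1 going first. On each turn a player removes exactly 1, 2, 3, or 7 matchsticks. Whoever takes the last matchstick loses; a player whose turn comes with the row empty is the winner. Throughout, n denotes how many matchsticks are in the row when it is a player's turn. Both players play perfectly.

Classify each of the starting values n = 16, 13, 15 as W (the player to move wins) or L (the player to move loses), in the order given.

16: W, 13: L, 15: W

Use the standard recursion: the mover wins at a terminal position; elsewhere, the mover wins exactly when some move hands the opponent an L position.
n=0: no move; the opponent has just taken the last matchstick and therefore loses → W
n=1: the only move is to 0(W), a W ⇒ L
n=2: can move to 1, which is L ⇒ W
n=3: can move to 1, which is L ⇒ W
n=4: can move to 1, which is L ⇒ W
n=5: moves to 4(W), 3(W), 2(W); every one is W ⇒ L
n=6: can move to 5, which is L ⇒ W
n=7: can move to 5, which is L ⇒ W
n=8: can move to 5, which is L ⇒ W
n=9: moves to 8(W), 7(W), 6(W), 2(W); every one is W ⇒ L
n=10: can move to 9, which is L ⇒ W
n=11: can move to 9, which is L ⇒ W
n=12: can move to 9, which is L ⇒ W
n=13: moves to 12(W), 11(W), 10(W), 6(W); every one is W ⇒ L
n=14: can move to 13, which is L ⇒ W
n=15: can move to 13, which is L ⇒ W
n=16: can move to 13, which is L ⇒ W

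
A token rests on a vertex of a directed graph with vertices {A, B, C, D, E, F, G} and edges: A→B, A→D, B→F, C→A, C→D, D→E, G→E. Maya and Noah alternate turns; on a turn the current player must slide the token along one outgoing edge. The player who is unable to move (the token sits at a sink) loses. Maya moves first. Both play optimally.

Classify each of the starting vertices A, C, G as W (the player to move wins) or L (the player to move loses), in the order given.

Label each position W (a win for the player to move) or L (a loss). A position with no legal move is L; any other position is W exactly when some move reaches an L, and L when every move reaches a W.
Every edge goes from a vertex to one that appears earlier in the order E, F, D, B, A, C, G, so processing vertices in that order labels each vertex after all of its successors.
E: no outgoing edge → L
F: no outgoing edge → L
D: →E(L), so W
B: →F(L), so W
A: →B(W), D(W) — all W, so L
C: →A(L), so W
G: →E(L), so W

A: L, C: W, G: W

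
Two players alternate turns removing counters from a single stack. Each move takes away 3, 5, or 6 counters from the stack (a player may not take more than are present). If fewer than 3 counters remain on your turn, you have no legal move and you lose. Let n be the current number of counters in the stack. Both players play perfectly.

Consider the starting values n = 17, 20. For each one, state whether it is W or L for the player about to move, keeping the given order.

17: W, 20: L

Label each position W (a win for the player to move) or L (a loss). A position with no legal move is L; any other position is W exactly when some move reaches an L, and L when every move reaches a W.
n=0: no move → L
n=1: no move → L
n=2: no move → L
n=3: can move to 0, which is L ⇒ W
n=4: can move to 1, which is L ⇒ W
n=5: can move to 2, which is L ⇒ W
n=6: can move to 1, which is L ⇒ W
n=7: can move to 2, which is L ⇒ W
n=8: can move to 2, which is L ⇒ W
n=9: moves to 6(W), 4(W), 3(W); every one is W ⇒ L
n=10: moves to 7(W), 5(W), 4(W); every one is W ⇒ L
n=11: moves to 8(W), 6(W), 5(W); every one is W ⇒ L
n=12: can move to 9, which is L ⇒ W
n=13: can move to 10, which is L ⇒ W
n=14: can move to 11, which is L ⇒ W
n=15: can move to 10, which is L ⇒ W
n=16: can move to 11, which is L ⇒ W
n=17: can move to 11, which is L ⇒ W
n=18: moves to 15(W), 13(W), 12(W); every one is W ⇒ L
n=19: moves to 16(W), 14(W), 13(W); every one is W ⇒ L
n=20: moves to 17(W), 15(W), 14(W); every one is W ⇒ L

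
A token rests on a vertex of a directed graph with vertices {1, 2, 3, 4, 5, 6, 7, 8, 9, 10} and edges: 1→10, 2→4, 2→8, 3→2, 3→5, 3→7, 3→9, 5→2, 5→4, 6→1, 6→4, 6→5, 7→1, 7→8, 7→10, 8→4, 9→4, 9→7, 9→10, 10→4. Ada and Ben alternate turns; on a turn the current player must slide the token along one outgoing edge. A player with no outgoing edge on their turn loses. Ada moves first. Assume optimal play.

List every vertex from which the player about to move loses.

1, 3, 4

Label each position W (a win for the player to move) or L (a loss). A position with no legal move is L; any other position is W exactly when some move reaches an L, and L when every move reaches a W.
Every edge goes from a vertex to one that appears earlier in the order 4, 8, 10, 2, 5, 1, 7, 9, 6, 3, so processing vertices in that order labels each vertex after all of its successors.
4: no outgoing edge → L
8: W (go to 4, an L position)
10: W (go to 4, an L position)
2: W (go to 4, an L position)
5: W (go to 4, an L position)
1: L (sole option 10(W) is W)
7: W (go to 1, an L position)
9: W (go to 4, an L position)
6: W (go to 1, an L position)
3: L (options 9(W), 7(W), 5(W), 2(W) are all W)
The losing starting vertices are exactly the entries labelled L in this table (3 of them).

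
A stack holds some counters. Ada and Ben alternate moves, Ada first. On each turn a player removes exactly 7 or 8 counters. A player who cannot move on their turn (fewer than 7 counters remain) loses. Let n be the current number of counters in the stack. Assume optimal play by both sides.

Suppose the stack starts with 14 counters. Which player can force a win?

Use the standard recursion: the mover loses at a terminal position; elsewhere, the mover wins exactly when some move hands the opponent an L position.
n=0: no move → L
n=1: no move → L
n=2: no move → L
n=3: no move → L
n=4: no move → L
n=5: no move → L
n=6: no move → L
n=7: W (go to 0, an L position)
n=8: W (go to 1, an L position)
n=9: W (go to 2, an L position)
n=10: W (go to 3, an L position)
n=11: W (go to 4, an L position)
n=12: W (go to 5, an L position)
n=13: W (go to 6, an L position)
n=14: W (go to 6, an L position)
The starting position 14 is W: Ada should remove 8, leaving 6, handing over an L position.

Ada wins.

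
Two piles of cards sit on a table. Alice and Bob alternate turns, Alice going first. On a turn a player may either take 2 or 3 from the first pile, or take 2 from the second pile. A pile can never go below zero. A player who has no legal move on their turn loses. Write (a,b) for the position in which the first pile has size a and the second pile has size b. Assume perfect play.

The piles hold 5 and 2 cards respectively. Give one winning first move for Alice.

Move to (3,2).

Compute win/loss labels from the base case upward. A position with no move is L. Any other position is W if it can reach an L in one move, else L.
No move ever increases a pile, so every position that can arise here has a ≤ 5 and b ≤ 2; it is enough to label the cells with 0 ≤ a ≤ 5 and 0 ≤ b ≤ 2.
Every move lowers a or b (never raises either), so fill the grid row by row in increasing a, and left to right within a row: each cell's successors are then already labelled.
      b=0  b=1  b=2
a=0:    L    L    W
a=1:    L    L    W
a=2:    W    W    L
a=3:    W    W    L
a=4:    W    W    W
a=5:    L    L    W
Cells with no legal move (terminal, hence L): (0,0), (0,1), (1,0), (1,1).
The remaining L cells, each justified by listing all of its moves:
(2,2): moves to (0,2)(W), (2,0)(W); every one is W ⇒ L
(3,2): moves to (1,2)(W), (0,2)(W), (3,0)(W); every one is W ⇒ L
(5,0): moves to (3,0)(W), (2,0)(W); every one is W ⇒ L
(5,1): moves to (3,1)(W), (2,1)(W); every one is W ⇒ L
Every other cell has at least one move into one of the L cells above, so it is W.
From (5,2), the L positions reachable in one move are: (3,2), (2,2), (5,0). Any move reaching one of these is winning.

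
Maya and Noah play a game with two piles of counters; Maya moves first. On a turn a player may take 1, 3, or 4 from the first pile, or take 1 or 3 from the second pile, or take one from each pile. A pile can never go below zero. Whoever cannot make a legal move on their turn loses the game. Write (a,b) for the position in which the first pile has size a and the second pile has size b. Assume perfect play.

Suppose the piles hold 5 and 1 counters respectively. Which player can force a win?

Maya wins.

Work bottom-up. With no move the player to move loses. Otherwise the position is W if at least one move leads to an L position for the opponent, and L if every move leads to a W.
No move ever increases a pile, so every position that can arise here has a ≤ 5 and b ≤ 1; it is enough to label the cells with 0 ≤ a ≤ 5 and 0 ≤ b ≤ 1.
Every move lowers a or b (never raises either), so fill the grid row by row in increasing a, and left to right within a row: each cell's successors are then already labelled.
      b=0  b=1
a=0:    L    W
a=1:    W    W
a=2:    L    W
a=3:    W    W
a=4:    W    L
a=5:    W    W
Cells with no legal move (terminal, hence L): (0,0).
The remaining L cells, each justified by listing all of its moves:
(2,0): only reaches (1,0)(W), which is W → L
(4,1): only reaches (3,1)(W), (1,1)(W), (0,1)(W), (4,0)(W), (3,0)(W), all W → L
Every other cell has at least one move into one of the L cells above, so it is W.
From (5,1) Maya can move to (4,1), reaching an L position.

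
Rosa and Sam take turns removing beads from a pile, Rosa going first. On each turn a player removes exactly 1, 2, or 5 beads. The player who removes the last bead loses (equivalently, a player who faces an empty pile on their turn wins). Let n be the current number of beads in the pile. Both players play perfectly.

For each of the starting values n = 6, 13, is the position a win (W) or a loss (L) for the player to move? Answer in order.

Positions with no move are W. A position that does have a move is losing for the player to move precisely when every available move leads to a winning position for the opponent. Fill in the labels:
n=0: no move; the opponent has just taken the last bead and therefore loses → W
n=1: →0(W) only, which is W, so L
n=2: →1(L), so W
n=3: →1(L), so W
n=4: →3(W), 2(W) — all W, so L
n=5: →4(L), so W
n=6: →4(L), so W
n=7: →6(W), 5(W), 2(W) — all W, so L
n=8: →7(L), so W
n=9: →7(L), so W
n=10: →9(W), 8(W), 5(W) — all W, so L
n=11: →10(L), so W
n=12: →10(L), so W
n=13: →12(W), 11(W), 8(W) — all W, so L

6: W, 13: L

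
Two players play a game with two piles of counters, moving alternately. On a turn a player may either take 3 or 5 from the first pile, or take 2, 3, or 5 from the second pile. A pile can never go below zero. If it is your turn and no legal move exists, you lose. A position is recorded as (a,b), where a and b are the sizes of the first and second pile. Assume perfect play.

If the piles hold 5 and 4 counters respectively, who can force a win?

Classify positions by backward induction: terminal positions (no move available) are L. From any other position, the mover wins iff some move reaches an L.
No move ever increases a pile, so every position that can arise here has a ≤ 5 and b ≤ 4; it is enough to label the cells with 0 ≤ a ≤ 5 and 0 ≤ b ≤ 4.
Every move lowers a or b (never raises either), so fill the grid row by row in increasing a, and left to right within a row: each cell's successors are then already labelled.
      b=0  b=1  b=2  b=3  b=4
a=0:    L    L    W    W    W
a=1:    L    L    W    W    W
a=2:    L    L    W    W    W
a=3:    W    W    L    L    W
a=4:    W    W    L    L    W
a=5:    W    W    L    L    W
Cells with no legal move (terminal, hence L): (0,0), (0,1), (1,0), (1,1), (2,0), (2,1).
The remaining L cells, each justified by listing all of its moves:
(3,2): L (options (0,2)(W), (3,0)(W) are all W)
(3,3): L (options (0,3)(W), (3,1)(W), (3,0)(W) are all W)
(4,2): L (options (1,2)(W), (4,0)(W) are all W)
(4,3): L (options (1,3)(W), (4,1)(W), (4,0)(W) are all W)
(5,2): L (options (2,2)(W), (0,2)(W), (5,0)(W) are all W)
(5,3): L (options (2,3)(W), (0,3)(W), (5,1)(W), (5,0)(W) are all W)
Every other cell has at least one move into one of the L cells above, so it is W.
From (5,4) the player to move can move to (5,2), reaching an L position.

The first player wins.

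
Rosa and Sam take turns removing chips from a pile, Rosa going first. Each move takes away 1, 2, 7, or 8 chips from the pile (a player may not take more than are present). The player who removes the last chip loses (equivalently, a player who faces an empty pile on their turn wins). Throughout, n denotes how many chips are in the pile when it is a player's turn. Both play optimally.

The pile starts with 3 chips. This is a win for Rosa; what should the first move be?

Classify positions by backward induction: terminal positions (no move available) are W. From any other position, the mover wins iff some move reaches an L.
n=0: no move; the opponent has just taken the last chip and therefore loses → W
n=1: the only move is to 0(W), a W ⇒ L
n=2: can move to 1, which is L ⇒ W
n=3: can move to 1, which is L ⇒ W
From 3, the L positions reachable in one move are: 1.

Remove 2, leaving 1.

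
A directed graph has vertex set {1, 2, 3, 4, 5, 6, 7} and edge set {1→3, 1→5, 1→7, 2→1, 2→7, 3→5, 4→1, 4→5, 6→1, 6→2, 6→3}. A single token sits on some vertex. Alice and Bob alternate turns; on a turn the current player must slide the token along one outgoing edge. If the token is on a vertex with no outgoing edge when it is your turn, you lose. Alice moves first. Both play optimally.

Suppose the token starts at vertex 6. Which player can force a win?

Positions with no move are L. A position that does have a move is losing for the player to move precisely when every available move leads to a winning position for the opponent. Fill in the labels:
Every edge goes from a vertex to one that appears earlier in the order 7, 5, 3, 1, 2, 4, 6, so processing vertices in that order labels each vertex after all of its successors.
7: no outgoing edge → L
5: no outgoing edge → L
3: →5(L), so W
1: →5(L), so W
2: →7(L), so W
4: →5(L), so W
6: →2(W), 1(W), 3(W) — all W, so L
The starting position 6 is L: whatever Alice does, the opponent receives a W position.

Bob wins.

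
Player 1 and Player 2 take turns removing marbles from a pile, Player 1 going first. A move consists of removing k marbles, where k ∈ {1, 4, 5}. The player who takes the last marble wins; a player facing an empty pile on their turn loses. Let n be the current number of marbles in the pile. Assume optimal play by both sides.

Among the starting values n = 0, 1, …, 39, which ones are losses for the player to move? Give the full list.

Use the standard recursion: the mover loses at a terminal position; elsewhere, the mover wins exactly when some move hands the opponent an L position.
n=0: no move → L
n=1: W (go to 0, an L position)
n=2: L (sole option 1(W) is W)
n=3: W (go to 2, an L position)
n=4: W (go to 0, an L position)
n=5: W (go to 0, an L position)
n=6: W (go to 2, an L position)
n=7: W (go to 2, an L position)
n=8: L (options 7(W), 4(W), 3(W) are all W)
n=9: W (go to 8, an L position)
n=10: L (options 9(W), 6(W), 5(W) are all W)
n=11: W (go to 10, an L position)
n=12: W (go to 8, an L position)
n=13: W (go to 8, an L position)
n=14: W (go to 10, an L position)
n=15: W (go to 10, an L position)
n=16: L (options 15(W), 12(W), 11(W) are all W)
n=17: W (go to 16, an L position)
n=18: L (options 17(W), 14(W), 13(W) are all W)
n=19: W (go to 18, an L position)
n=20: W (go to 16, an L position)
n=21: W (go to 16, an L position)
n=22: W (go to 18, an L position)
n=23: W (go to 18, an L position)
n=24: L (options 23(W), 20(W), 19(W) are all W)
n=25: W (go to 24, an L position)
n=26: L (options 25(W), 22(W), 21(W) are all W)
n=27: W (go to 26, an L position)
n=28: W (go to 24, an L position)
n=29: W (go to 24, an L position)
n=30: W (go to 26, an L position)
n=31: W (go to 26, an L position)
n=32: L (options 31(W), 28(W), 27(W) are all W)
n=33: W (go to 32, an L position)
n=34: L (options 33(W), 30(W), 29(W) are all W)
n=35: W (go to 34, an L position)
n=36: W (go to 32, an L position)
n=37: W (go to 32, an L position)
n=38: W (go to 34, an L position)
n=39: W (go to 34, an L position)
The losing starting values of n are exactly the entries labelled L in this table (10 of them).

0, 2, 8, 10, 16, 18, 24, 26, 32, 34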